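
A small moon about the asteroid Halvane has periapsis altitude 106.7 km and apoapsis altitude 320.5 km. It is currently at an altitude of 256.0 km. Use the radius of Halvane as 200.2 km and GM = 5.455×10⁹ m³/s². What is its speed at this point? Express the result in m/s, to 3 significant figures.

r_p = 200.2 + 106.7 = 306.90 km = 3.0690×10⁵ m.
r_a = 200.2 + 320.5 = 520.70 km = 5.2070×10⁵ m.
r = 200.2 + 256.0 = 456.20 km = 4.562×10⁵ m.
Semi-major axis a = (r_p + r_a)/2 = 413.80 km = 4.138×10⁵ m.
Vis-viva: v² = μ(2/r − 1/a) = 5.455×10⁹ × (4.384×10⁻⁶ − 2.417×10⁻⁶) = 1.073×10⁴ m²/s².
v = 103.6 m/s.

v ≈ 104 m/s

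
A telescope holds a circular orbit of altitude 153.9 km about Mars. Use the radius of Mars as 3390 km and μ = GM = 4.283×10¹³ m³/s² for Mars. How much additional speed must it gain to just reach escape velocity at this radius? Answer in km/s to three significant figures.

Δv ≈ 1.44 km/s

r = 3390 + 153.9 = 3543.9 km = 3.5439×10⁶ m.
Circular speed v_c = √(μ/r) = 3476 m/s.
Escape speed v_esc = √(2μ/r) = √2 × v_c = 4916 m/s.
Δv = v_esc − v_c = 1440 m/s = 1.440 km/s.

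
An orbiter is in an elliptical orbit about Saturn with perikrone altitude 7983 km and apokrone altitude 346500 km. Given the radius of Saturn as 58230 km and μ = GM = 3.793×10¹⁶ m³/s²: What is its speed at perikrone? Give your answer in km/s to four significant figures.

v ≈ 31.38 km/s

r_p = 58230 + 7983 = 66213 km = 6.6213×10⁷ m.
r_a = 58230 + 346500 = 404730 km = 4.0473×10⁸ m.
Semi-major axis a = (r_p + r_a)/2 = 2.3547×10⁵ km = 2.355×10⁸ m.
Vis-viva: v² = μ(2/r − 1/a) = 3.793×10¹⁶ × (3.021×10⁻⁸ − 4.247×10⁻⁹) = 9.846×10⁸ m²/s².
v = 31380 m/s = 31.38 km/s.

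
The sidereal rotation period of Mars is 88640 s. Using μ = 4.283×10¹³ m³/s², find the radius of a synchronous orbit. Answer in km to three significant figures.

A synchronous orbit has period T, so by Kepler's third law a = (μT²/4π²)^(1/3).
μT²/4π² = 4.283×10¹³ × (8.864×10⁴)² / 39.48 = 8.524×10²¹ m³.
a = 2.043×10⁷ m = 20428 km.

r_sync ≈ 20400 km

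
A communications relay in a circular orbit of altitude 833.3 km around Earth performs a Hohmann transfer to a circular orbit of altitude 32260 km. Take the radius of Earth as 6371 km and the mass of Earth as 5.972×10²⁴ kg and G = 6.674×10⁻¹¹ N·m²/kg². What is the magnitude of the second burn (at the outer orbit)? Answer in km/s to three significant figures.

μ = GM = 6.674×10⁻¹¹ × 5.972×10²⁴ = 3.986×10¹⁴ m³/s².
r₁ = 6371 + 833.3 = 7204.3 km = 7.2043×10⁶ m.
r₂ = 6371 + 32260 = 38631 km = 3.8631×10⁷ m.
Transfer ellipse a_t = (r₁ + r₂)/2 = 2.292×10⁷ m.
At r₁: circular v_c1 = √(μ/r₁) = 7438 m/s; transfer-perigee v_p = √[μ(2/r₁ − 1/a_t)] = 9657 m/s.
At r₂: circular v_c2 = √(μ/r₂) = 3212 m/s; transfer-apogee v_a = √[μ(2/r₂ − 1/a_t)] = 1801 m/s.
Δv₂ = v_c2 − v_a = 1411 m/s.
= 1.411 km/s.

Δv ≈ 1.41 km/s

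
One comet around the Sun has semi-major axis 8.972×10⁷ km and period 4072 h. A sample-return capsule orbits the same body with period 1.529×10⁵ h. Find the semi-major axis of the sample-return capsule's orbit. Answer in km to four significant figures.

a₂ ≈ 1.006×10⁹ km

Kepler's third law: a³ ∝ T², so a₂ = a₁ (T₂/T₁)^(2/3).
T₂/T₁ = 37.55, (T₂/T₁)^(2/3) = 11.21.
a₂ = 8.972×10⁷ × 11.21 = 1.006×10⁹ km.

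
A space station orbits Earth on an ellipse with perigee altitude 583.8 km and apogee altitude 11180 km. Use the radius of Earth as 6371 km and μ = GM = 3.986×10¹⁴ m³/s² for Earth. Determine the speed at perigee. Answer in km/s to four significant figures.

v ≈ 9.061 km/s

r_p = 6371 + 583.8 = 6954.8 km = 6.9548×10⁶ m.
r_a = 6371 + 11180 = 17551 km = 1.7551×10⁷ m.
Semi-major axis a = (r_p + r_a)/2 = 12253 km = 1.225×10⁷ m.
Vis-viva: v² = μ(2/r − 1/a) = 3.986×10¹⁴ × (2.876×10⁻⁷ − 8.161×10⁻⁸) = 8.209×10⁷ m²/s².
v = 9061 m/s = 9.061 km/s.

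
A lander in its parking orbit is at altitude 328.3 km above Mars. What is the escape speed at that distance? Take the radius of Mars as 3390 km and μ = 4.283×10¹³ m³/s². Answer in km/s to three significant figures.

r = 3390 + 328.3 = 3718.3 km = 3.7183×10⁶ m.
Escape speed v_esc = √(2μ/r) = √(2 × 4.283×10¹³ / 3.718×10⁶) = √(2.304×10⁷) = 4800 m/s.
= 4.800 km/s.

v_esc ≈ 4.80 km/s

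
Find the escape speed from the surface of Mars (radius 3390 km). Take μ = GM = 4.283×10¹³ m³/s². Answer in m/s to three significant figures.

r = R = 3.390×10⁶ m.
Escape speed v_esc = √(2μ/r) = √(2 × 4.283×10¹³ / 3.390×10⁶) = √(2.527×10⁷) = 5027 m/s.

v_esc ≈ 5030 m/s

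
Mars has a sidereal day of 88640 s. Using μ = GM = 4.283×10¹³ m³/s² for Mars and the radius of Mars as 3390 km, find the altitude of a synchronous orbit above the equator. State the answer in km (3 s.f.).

h_sync ≈ 17000 km

A synchronous orbit has period T, so by Kepler's third law a = (μT²/4π²)^(1/3).
μT²/4π² = 4.283×10¹³ × (8.864×10⁴)² / 39.48 = 8.524×10²¹ m³.
a = 2.043×10⁷ m = 20428 km.
Altitude h = a − R = 20428 − 3390 = 17038 km.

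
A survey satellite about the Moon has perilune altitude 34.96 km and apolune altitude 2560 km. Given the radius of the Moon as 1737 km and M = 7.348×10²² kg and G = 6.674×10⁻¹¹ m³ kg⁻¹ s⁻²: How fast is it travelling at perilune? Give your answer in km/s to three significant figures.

μ = GM = 6.674×10⁻¹¹ × 7.348×10²² = 4.904×10¹² m³/s².
r_p = 1737 + 34.96 = 1772.0 km = 1.7720×10⁶ m.
r_a = 1737 + 2560 = 4297.0 km = 4.2970×10⁶ m.
Semi-major axis a = (r_p + r_a)/2 = 3034.5 km = 3.034×10⁶ m.
Vis-viva: v² = μ(2/r − 1/a) = 4.904×10¹² × (1.129×10⁻⁶ − 3.295×10⁻⁷) = 3.919×10⁶ m²/s².
v = 1980 m/s = 1.980 km/s.

v ≈ 1.98 km/s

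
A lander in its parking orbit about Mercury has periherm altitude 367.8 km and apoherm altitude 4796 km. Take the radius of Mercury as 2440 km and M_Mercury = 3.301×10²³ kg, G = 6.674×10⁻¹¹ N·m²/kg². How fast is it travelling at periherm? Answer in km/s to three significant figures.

μ = GM = 6.674×10⁻¹¹ × 3.301×10²³ = 2.203×10¹³ m³/s².
r_p = 2440 + 367.8 = 2807.8 km = 2.8078×10⁶ m.
r_a = 2440 + 4796 = 7236.0 km = 7.2360×10⁶ m.
Semi-major axis a = (r_p + r_a)/2 = 5021.9 km = 5.022×10⁶ m.
Vis-viva: v² = μ(2/r − 1/a) = 2.203×10¹³ × (7.123×10⁻⁷ − 1.991×10⁻⁷) = 1.131×10⁷ m²/s².
v = 3362 m/s = 3.362 km/s.

v ≈ 3.36 km/s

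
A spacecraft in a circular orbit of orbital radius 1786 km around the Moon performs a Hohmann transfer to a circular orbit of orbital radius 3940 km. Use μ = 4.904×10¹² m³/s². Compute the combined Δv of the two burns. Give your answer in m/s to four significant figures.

Δv_total ≈ 521.3 m/s

r₁ = 1786 km = 1.786×10⁶ m.
r₂ = 3940 km = 3.940×10⁶ m.
Transfer ellipse a_t = (r₁ + r₂)/2 = 2.863×10⁶ m.
At r₁: circular v_c1 = √(μ/r₁) = 1657 m/s; transfer-perilune v_p = √[μ(2/r₁ − 1/a_t)] = 1944 m/s.
Δv₁ = v_p − v_c1 = 286.8 m/s.
At r₂: circular v_c2 = √(μ/r₂) = 1116 m/s; transfer-apolune v_a = √[μ(2/r₂ − 1/a_t)] = 881.2 m/s.
Δv₂ = v_c2 − v_a = 234.5 m/s.
Total Δv = Δv₁ + Δv₂ = 521.3 m/s.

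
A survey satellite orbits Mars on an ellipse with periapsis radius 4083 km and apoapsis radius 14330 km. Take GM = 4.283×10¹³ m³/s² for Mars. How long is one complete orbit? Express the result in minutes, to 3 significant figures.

Semi-major axis a = (r_p + r_a)/2 = (4083.0 + 14330)/2 = 9206.5 km = 9.206×10⁶ m.
By Kepler's third law T = 2π√(a³/μ) = 2π × 4.268×10³ = 2.682×10⁴ s.
= 447.0 minutes.

T ≈ 447 minutes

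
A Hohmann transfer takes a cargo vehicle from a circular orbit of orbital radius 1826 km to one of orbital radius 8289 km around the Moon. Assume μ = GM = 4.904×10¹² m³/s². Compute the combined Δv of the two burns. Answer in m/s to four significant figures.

Δv_total ≈ 766.2 m/s

r₁ = 1826 km = 1.826×10⁶ m.
r₂ = 8289 km = 8.289×10⁶ m.
Transfer ellipse a_t = (r₁ + r₂)/2 = 5.058×10⁶ m.
At r₁: circular v_c1 = √(μ/r₁) = 1639 m/s; transfer-perilune v_p = √[μ(2/r₁ − 1/a_t)] = 2098 m/s.
Δv₁ = v_p − v_c1 = 459.2 m/s.
At r₂: circular v_c2 = √(μ/r₂) = 769.2 m/s; transfer-apolune v_a = √[μ(2/r₂ − 1/a_t)] = 462.2 m/s.
Δv₂ = v_c2 − v_a = 307.0 m/s.
Total Δv = Δv₁ + Δv₂ = 766.2 m/s.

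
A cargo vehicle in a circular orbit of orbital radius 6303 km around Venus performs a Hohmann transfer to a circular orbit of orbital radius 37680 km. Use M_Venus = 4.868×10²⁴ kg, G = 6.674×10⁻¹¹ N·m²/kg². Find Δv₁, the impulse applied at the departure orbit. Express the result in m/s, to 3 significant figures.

Δv ≈ 2220 m/s

μ = GM = 6.674×10⁻¹¹ × 4.868×10²⁴ = 3.249×10¹⁴ m³/s².
r₁ = 6303 km = 6.303×10⁶ m.
r₂ = 37680 km = 3.768×10⁷ m.
Transfer ellipse a_t = (r₁ + r₂)/2 = 2.199×10⁷ m.
At r₁: circular v_c1 = √(μ/r₁) = 7180 m/s; transfer-periapsis v_p = √[μ(2/r₁ − 1/a_t)] = 9398 m/s.
Δv₁ = v_p − v_c1 = 2218 m/s.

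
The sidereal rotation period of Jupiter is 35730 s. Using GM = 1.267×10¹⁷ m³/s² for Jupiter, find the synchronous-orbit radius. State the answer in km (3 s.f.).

A synchronous orbit has period T, so by Kepler's third law a = (μT²/4π²)^(1/3).
μT²/4π² = 1.267×10¹⁷ × (3.573×10⁴)² / 39.48 = 4.097×10²⁴ m³.
a = 1.600×10⁸ m = 1.6002×10⁵ km.

r_sync ≈ 1.60×10⁵ km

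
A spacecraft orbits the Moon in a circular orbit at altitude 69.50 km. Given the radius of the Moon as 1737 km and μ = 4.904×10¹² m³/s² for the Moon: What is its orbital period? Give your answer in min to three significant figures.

r = 1737 + 69.50 = 1806.5 km = 1.8065×10⁶ m.
Kepler's third law: T = 2π√(r³/μ) = 2π√((1.806×10⁶)³ / 4.904×10¹²).
r³/μ = 1.202×10⁶ s², so T = 2π × 1.096×10³ = 6.889×10³ s.
Converting: 6.889×10³ s ÷ 60.00 = 114.8 min.

T ≈ 115 min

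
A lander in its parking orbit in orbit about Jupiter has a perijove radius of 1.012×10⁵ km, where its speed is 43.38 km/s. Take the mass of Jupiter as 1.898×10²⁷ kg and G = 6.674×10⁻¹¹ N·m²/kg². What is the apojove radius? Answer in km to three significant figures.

apojove radius ≈ 3.06×10⁵ km

μ = GM = 6.674×10⁻¹¹ × 1.898×10²⁷ = 1.267×10¹⁷ m³/s².
r_p = 1.012×10⁸ m.
Specific energy ε = v²/2 − μ/r = -3.108×10⁸ J/kg, so a = −μ/(2ε) = 2.038×10⁸ m.
The apsides satisfy r_p + r_a = 2a, so the apojove radius is 2a − r_p = 3.064×10⁸ m = 3.0638×10⁵ km.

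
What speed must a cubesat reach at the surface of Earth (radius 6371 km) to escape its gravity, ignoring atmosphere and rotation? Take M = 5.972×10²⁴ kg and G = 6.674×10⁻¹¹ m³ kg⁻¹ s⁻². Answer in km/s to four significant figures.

v_esc ≈ 11.19 km/s

μ = GM = 6.674×10⁻¹¹ × 5.972×10²⁴ = 3.986×10¹⁴ m³/s².
r = R = 6.371×10⁶ m.
Escape speed v_esc = √(2μ/r) = √(2 × 3.986×10¹⁴ / 6.371×10⁶) = √(1.251×10⁸) = 11190 m/s.
= 11.19 km/s.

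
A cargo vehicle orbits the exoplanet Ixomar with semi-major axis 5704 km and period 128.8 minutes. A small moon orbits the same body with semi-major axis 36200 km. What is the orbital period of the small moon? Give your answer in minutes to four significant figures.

T₂ ≈ 2059 minutes

Kepler's third law: T² ∝ a³, so T₂ = T₁ (a₂/a₁)^(3/2).
a₂/a₁ = 6.346, (a₂/a₁)^(3/2) = 15.99.
T₂ = 128.8 × 15.99 = 2059 minutes.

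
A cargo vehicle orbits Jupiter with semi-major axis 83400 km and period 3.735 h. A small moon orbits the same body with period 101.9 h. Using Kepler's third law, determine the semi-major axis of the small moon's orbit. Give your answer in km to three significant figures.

Kepler's third law: a³ ∝ T², so a₂ = a₁ (T₂/T₁)^(2/3).
T₂/T₁ = 27.28, (T₂/T₁)^(2/3) = 9.063.
a₂ = 83400 × 9.063 = 7.558×10⁵ km.

a₂ ≈ 7.56×10⁵ km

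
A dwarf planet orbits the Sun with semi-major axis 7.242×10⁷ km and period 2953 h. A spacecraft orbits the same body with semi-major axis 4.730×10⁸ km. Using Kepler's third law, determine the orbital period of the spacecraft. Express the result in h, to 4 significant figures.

Kepler's third law: T² ∝ a³, so T₂ = T₁ (a₂/a₁)^(3/2).
a₂/a₁ = 6.531, (a₂/a₁)^(3/2) = 16.69.
T₂ = 2953 × 16.69 = 49290 h.

T₂ ≈ 49290 h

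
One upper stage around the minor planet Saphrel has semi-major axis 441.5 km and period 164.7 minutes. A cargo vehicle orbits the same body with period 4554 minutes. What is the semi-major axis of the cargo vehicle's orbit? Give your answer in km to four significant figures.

a₂ ≈ 4037 km

Kepler's third law: a³ ∝ T², so a₂ = a₁ (T₂/T₁)^(2/3).
T₂/T₁ = 27.65, (T₂/T₁)^(2/3) = 9.144.
a₂ = 441.5 × 9.144 = 4037 km.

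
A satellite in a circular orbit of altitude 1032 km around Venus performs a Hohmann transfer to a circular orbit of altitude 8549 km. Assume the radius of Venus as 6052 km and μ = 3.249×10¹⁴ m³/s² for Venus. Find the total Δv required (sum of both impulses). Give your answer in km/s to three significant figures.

Δv_total ≈ 1.99 km/s

r₁ = 6052 + 1032 = 7084.0 km = 7.0840×10⁶ m.
r₂ = 6052 + 8549 = 14601 km = 1.4601×10⁷ m.
Transfer ellipse a_t = (r₁ + r₂)/2 = 1.084×10⁷ m.
At r₁: circular v_c1 = √(μ/r₁) = 6772 m/s; transfer-periapsis v_p = √[μ(2/r₁ − 1/a_t)] = 7859 m/s.
Δv₁ = v_p − v_c1 = 1087 m/s.
At r₂: circular v_c2 = √(μ/r₂) = 4717 m/s; transfer-apoapsis v_a = √[μ(2/r₂ − 1/a_t)] = 3813 m/s.
Δv₂ = v_c2 − v_a = 904.3 m/s.
Total Δv = Δv₁ + Δv₂ = 1991 m/s = 1.991 km/s.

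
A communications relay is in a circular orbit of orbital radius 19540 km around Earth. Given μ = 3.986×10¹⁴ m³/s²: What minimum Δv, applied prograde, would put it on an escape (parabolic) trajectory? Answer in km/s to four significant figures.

Δv ≈ 1.871 km/s

r = 19540 km = 1.954×10⁷ m.
Circular speed v_c = √(μ/r) = 4517 m/s.
Escape speed v_esc = √(2μ/r) = √2 × v_c = 6387 m/s.
Δv = v_esc − v_c = 1871 m/s = 1.871 km/s.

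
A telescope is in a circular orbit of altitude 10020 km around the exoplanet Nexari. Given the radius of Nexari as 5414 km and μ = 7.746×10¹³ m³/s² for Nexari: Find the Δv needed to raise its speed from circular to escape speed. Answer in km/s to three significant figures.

Δv ≈ 0.928 km/s

r = 5414 + 10020 = 15434 km = 1.5434×10⁷ m.
Circular speed v_c = √(μ/r) = 2240 m/s.
Escape speed v_esc = √(2μ/r) = √2 × v_c = 3168 m/s.
Δv = v_esc − v_c = 927.9 m/s = 0.9279 km/s.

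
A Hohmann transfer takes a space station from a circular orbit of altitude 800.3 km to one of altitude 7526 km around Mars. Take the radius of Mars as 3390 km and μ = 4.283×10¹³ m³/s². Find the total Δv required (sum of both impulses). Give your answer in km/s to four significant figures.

r₁ = 3390 + 800.3 = 4190.3 km = 4.1903×10⁶ m.
r₂ = 3390 + 7526 = 10916 km = 1.0916×10⁷ m.
Transfer ellipse a_t = (r₁ + r₂)/2 = 7.553×10⁶ m.
At r₁: circular v_c1 = √(μ/r₁) = 3197 m/s; transfer-periapsis v_p = √[μ(2/r₁ − 1/a_t)] = 3843 m/s.
Δv₁ = v_p − v_c1 = 646.4 m/s.
At r₂: circular v_c2 = √(μ/r₂) = 1981 m/s; transfer-apoapsis v_a = √[μ(2/r₂ − 1/a_t)] = 1475 m/s.
Δv₂ = v_c2 − v_a = 505.4 m/s.
Total Δv = Δv₁ + Δv₂ = 1152 m/s = 1.152 km/s.

Δv_total ≈ 1.152 km/s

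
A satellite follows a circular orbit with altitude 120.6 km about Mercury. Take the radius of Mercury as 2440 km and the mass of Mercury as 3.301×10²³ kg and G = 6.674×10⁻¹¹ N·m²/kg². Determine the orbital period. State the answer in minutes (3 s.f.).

T ≈ 91.4 minutes

μ = GM = 6.674×10⁻¹¹ × 3.301×10²³ = 2.203×10¹³ m³/s².
r = 2440 + 120.6 = 2560.6 km = 2.5606×10⁶ m.
Kepler's third law: T = 2π√(r³/μ) = 2π√((2.561×10⁶)³ / 2.203×10¹³).
r³/μ = 7.621×10⁵ s², so T = 2π × 8.730×10² = 5.485×10³ s.
Converting: 5.485×10³ s ÷ 60.00 = 91.42 minutes.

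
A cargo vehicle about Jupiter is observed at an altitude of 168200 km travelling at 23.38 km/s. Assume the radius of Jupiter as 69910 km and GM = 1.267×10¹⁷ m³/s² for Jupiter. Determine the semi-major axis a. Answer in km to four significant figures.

r = 69910 + 168200 = 2.3811×10⁵ km = 2.381×10⁸ m.
Vis-viva rearranged: 1/a = 2/r − v²/μ = 8.399×10⁻⁹ − 4.314×10⁻⁹ = 4.085×10⁻⁹ m⁻¹.
a = 2.448×10⁸ m = 2.4479×10⁵ km.

a ≈ 2.448×10⁵ km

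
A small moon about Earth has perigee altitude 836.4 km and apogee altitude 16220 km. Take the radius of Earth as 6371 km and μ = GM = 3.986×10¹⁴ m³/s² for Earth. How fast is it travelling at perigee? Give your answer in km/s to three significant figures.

r_p = 6371 + 836.4 = 7207.4 km = 7.2074×10⁶ m.
r_a = 6371 + 16220 = 22591 km = 2.2591×10⁷ m.
Semi-major axis a = (r_p + r_a)/2 = 14899 km = 1.490×10⁷ m.
Vis-viva: v² = μ(2/r − 1/a) = 3.986×10¹⁴ × (2.775×10⁻⁷ − 6.712×10⁻⁸) = 8.386×10⁷ m²/s².
v = 9157 m/s = 9.157 km/s.

v ≈ 9.16 km/s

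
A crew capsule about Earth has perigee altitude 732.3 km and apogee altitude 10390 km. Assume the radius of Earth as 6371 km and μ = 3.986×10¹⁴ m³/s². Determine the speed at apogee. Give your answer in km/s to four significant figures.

r_p = 6371 + 732.3 = 7103.3 km = 7.1033×10⁶ m.
r_a = 6371 + 10390 = 16761 km = 1.6761×10⁷ m.
Semi-major axis a = (r_p + r_a)/2 = 11932 km = 1.193×10⁷ m.
Vis-viva: v² = μ(2/r − 1/a) = 3.986×10¹⁴ × (1.193×10⁻⁷ − 8.381×10⁻⁸) = 1.416×10⁷ m²/s².
v = 3763 m/s = 3.763 km/s.

v ≈ 3.763 km/s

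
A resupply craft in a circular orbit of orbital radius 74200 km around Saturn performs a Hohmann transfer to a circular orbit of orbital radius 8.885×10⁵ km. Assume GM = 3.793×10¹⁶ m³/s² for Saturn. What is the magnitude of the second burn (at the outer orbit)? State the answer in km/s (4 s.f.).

r₁ = 74200 km = 7.420×10⁷ m.
r₂ = 8.885×10⁵ km = 8.885×10⁸ m.
Transfer ellipse a_t = (r₁ + r₂)/2 = 4.814×10⁸ m.
At r₁: circular v_c1 = √(μ/r₁) = 22610 m/s; transfer-perikrone v_p = √[μ(2/r₁ − 1/a_t)] = 30720 m/s.
At r₂: circular v_c2 = √(μ/r₂) = 6534 m/s; transfer-apokrone v_a = √[μ(2/r₂ − 1/a_t)] = 2565 m/s.
Δv₂ = v_c2 − v_a = 3968 m/s.
= 3.968 km/s.

Δv ≈ 3.968 km/s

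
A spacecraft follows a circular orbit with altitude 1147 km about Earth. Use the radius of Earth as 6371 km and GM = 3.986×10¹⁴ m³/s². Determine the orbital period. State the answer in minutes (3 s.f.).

r = 6371 + 1147 = 7518.0 km = 7.5180×10⁶ m.
Kepler's third law: T = 2π√(r³/μ) = 2π√((7.518×10⁶)³ / 3.986×10¹⁴).
r³/μ = 1.066×10⁶ s², so T = 2π × 1.032×10³ = 6.487×10³ s.
Converting: 6.487×10³ s ÷ 60.00 = 108.1 minutes.

T ≈ 108 minutes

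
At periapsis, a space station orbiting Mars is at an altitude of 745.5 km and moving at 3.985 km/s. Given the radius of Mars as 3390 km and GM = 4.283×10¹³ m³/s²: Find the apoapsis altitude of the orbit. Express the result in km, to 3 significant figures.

r_p = 3390 + 745.5 = 4135.5 km = 4.136×10⁶ m.
Specific energy ε = v²/2 − μ/r = -2.417×10⁶ J/kg, so a = −μ/(2ε) = 8.862×10⁶ m.
The apsides satisfy r_p + r_a = 2a, so the apoapsis radius is 2a − r_p = 1.359×10⁷ m = 13588 km.
Apoapsis altitude = 13588 − 3390 = 10198 km.

apoapsis altitude ≈ 10200 km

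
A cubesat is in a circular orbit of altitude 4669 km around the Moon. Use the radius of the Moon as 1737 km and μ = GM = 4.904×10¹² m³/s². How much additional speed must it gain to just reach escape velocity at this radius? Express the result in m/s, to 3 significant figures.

Δv ≈ 362 m/s

r = 1737 + 4669 = 6406.0 km = 6.4060×10⁶ m.
Circular speed v_c = √(μ/r) = 874.9 m/s.
Escape speed v_esc = √(2μ/r) = √2 × v_c = 1237 m/s.
Δv = v_esc − v_c = 362.4 m/s.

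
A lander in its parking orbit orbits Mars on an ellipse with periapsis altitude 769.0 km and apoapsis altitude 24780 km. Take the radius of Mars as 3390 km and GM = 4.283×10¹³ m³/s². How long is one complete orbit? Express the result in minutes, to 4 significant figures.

T ≈ 1040 minutes

r_p = 3390 + 769.0 = 4159.0 km = 4.1590×10⁶ m.
r_a = 3390 + 24780 = 28170 km = 2.8170×10⁷ m.
Semi-major axis a = (r_p + r_a)/2 = (4159.0 + 28170)/2 = 16164 km = 1.616×10⁷ m.
By Kepler's third law T = 2π√(a³/μ) = 2π × 9.930×10³ = 6.239×10⁴ s.
= 1040 minutes.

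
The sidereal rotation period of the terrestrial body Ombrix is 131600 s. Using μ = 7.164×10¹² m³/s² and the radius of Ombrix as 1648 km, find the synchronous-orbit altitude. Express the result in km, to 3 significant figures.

A synchronous orbit has period T, so by Kepler's third law a = (μT²/4π²)^(1/3).
μT²/4π² = 7.164×10¹² × (1.316×10⁵)² / 39.48 = 3.143×10²¹ m³.
a = 1.465×10⁷ m = 14648 km.
Altitude h = a − R = 14648 − 1648 = 13000 km.

h_sync ≈ 13000 km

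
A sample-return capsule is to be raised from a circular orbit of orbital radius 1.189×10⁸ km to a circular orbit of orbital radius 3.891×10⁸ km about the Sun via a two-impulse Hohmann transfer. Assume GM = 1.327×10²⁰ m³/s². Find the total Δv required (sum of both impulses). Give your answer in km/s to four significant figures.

r₁ = 1.189×10⁸ km = 1.189×10¹¹ m.
r₂ = 3.891×10⁸ km = 3.891×10¹¹ m.
Transfer ellipse a_t = (r₁ + r₂)/2 = 2.540×10¹¹ m.
At r₁: circular v_c1 = √(μ/r₁) = 33410 m/s; transfer-perihelion v_p = √[μ(2/r₁ − 1/a_t)] = 41350 m/s.
Δv₁ = v_p − v_c1 = 7941 m/s.
At r₂: circular v_c2 = √(μ/r₂) = 18470 m/s; transfer-aphelion v_a = √[μ(2/r₂ − 1/a_t)] = 12640 m/s.
Δv₂ = v_c2 − v_a = 5832 m/s.
Total Δv = Δv₁ + Δv₂ = 13770 m/s = 13.77 km/s.

Δv_total ≈ 13.77 km/s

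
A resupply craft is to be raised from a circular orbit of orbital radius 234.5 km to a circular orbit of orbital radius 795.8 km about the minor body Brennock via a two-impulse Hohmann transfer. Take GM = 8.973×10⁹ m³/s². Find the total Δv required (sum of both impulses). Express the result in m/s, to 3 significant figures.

r₁ = 234.5 km = 2.345×10⁵ m.
r₂ = 795.8 km = 7.958×10⁵ m.
Transfer ellipse a_t = (r₁ + r₂)/2 = 5.152×10⁵ m.
At r₁: circular v_c1 = √(μ/r₁) = 195.6 m/s; transfer-periapsis v_p = √[μ(2/r₁ − 1/a_t)] = 243.1 m/s.
Δv₁ = v_p − v_c1 = 47.51 m/s.
At r₂: circular v_c2 = √(μ/r₂) = 106.2 m/s; transfer-apoapsis v_a = √[μ(2/r₂ − 1/a_t)] = 71.64 m/s.
Δv₂ = v_c2 − v_a = 34.54 m/s.
Total Δv = Δv₁ + Δv₂ = 82.06 m/s.

Δv_total ≈ 82.1 m/s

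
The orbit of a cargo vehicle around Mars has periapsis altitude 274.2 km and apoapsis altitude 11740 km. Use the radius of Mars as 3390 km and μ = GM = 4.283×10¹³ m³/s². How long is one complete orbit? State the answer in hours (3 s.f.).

T ≈ 7.68 hours

r_p = 3390 + 274.2 = 3664.2 km = 3.6642×10⁶ m.
r_a = 3390 + 11740 = 15130 km = 1.5130×10⁷ m.
Semi-major axis a = (r_p + r_a)/2 = (3664.2 + 15130)/2 = 9397.1 km = 9.397×10⁶ m.
By Kepler's third law T = 2π√(a³/μ) = 2π × 4.402×10³ = 2.766×10⁴ s.
= 7.682 hours.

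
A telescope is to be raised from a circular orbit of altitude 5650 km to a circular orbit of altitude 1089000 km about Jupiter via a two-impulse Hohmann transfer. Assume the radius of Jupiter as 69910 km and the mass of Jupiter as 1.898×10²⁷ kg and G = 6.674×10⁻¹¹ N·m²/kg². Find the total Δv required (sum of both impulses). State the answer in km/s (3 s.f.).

μ = GM = 6.674×10⁻¹¹ × 1.898×10²⁷ = 1.267×10¹⁷ m³/s².
r₁ = 69910 + 5650 = 75560 km = 7.5560×10⁷ m.
r₂ = 69910 + 1089000 = 1158900 km = 1.1589×10⁹ m.
Transfer ellipse a_t = (r₁ + r₂)/2 = 6.172×10⁸ m.
At r₁: circular v_c1 = √(μ/r₁) = 40940 m/s; transfer-perijove v_p = √[μ(2/r₁ − 1/a_t)] = 56100 m/s.
Δv₁ = v_p − v_c1 = 15160 m/s.
At r₂: circular v_c2 = √(μ/r₂) = 10450 m/s; transfer-apojove v_a = √[μ(2/r₂ − 1/a_t)] = 3658 m/s.
Δv₂ = v_c2 − v_a = 6797 m/s.
Total Δv = Δv₁ + Δv₂ = 21960 m/s = 21.96 km/s.

Δv_total ≈ 22.0 km/s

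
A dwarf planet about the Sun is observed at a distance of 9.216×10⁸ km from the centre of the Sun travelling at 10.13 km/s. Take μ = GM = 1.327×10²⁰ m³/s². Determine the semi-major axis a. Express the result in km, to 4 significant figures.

a ≈ 7.159×10⁸ km

r = 9.216×10¹¹ m.
Specific orbital energy ε = v²/2 − μ/r = (10130)²/2 − 1.327×10²⁰/9.216×10¹¹ = -9.268×10⁷ J/kg.
Since ε = −μ/(2a), a = −μ/(2ε) = 7.159×10¹¹ m = 7.1590×10⁸ km.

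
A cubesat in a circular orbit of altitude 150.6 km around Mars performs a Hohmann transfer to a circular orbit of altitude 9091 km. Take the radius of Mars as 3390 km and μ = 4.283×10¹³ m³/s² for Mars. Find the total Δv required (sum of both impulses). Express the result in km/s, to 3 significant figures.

r₁ = 3390 + 150.6 = 3540.6 km = 3.5406×10⁶ m.
r₂ = 3390 + 9091 = 12481 km = 1.2481×10⁷ m.
Transfer ellipse a_t = (r₁ + r₂)/2 = 8.011×10⁶ m.
At r₁: circular v_c1 = √(μ/r₁) = 3478 m/s; transfer-periapsis v_p = √[μ(2/r₁ − 1/a_t)] = 4341 m/s.
Δv₁ = v_p − v_c1 = 863.3 m/s.
At r₂: circular v_c2 = √(μ/r₂) = 1852 m/s; transfer-apoapsis v_a = √[μ(2/r₂ − 1/a_t)] = 1232 m/s.
Δv₂ = v_c2 − v_a = 620.9 m/s.
Total Δv = Δv₁ + Δv₂ = 1484 m/s = 1.484 km/s.

Δv_total ≈ 1.48 km/s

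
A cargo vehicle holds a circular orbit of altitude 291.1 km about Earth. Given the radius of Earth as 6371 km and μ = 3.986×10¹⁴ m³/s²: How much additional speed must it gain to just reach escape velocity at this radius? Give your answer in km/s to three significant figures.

r = 6371 + 291.1 = 6662.1 km = 6.6621×10⁶ m.
Circular speed v_c = √(μ/r) = 7735 m/s.
Escape speed v_esc = √(2μ/r) = √2 × v_c = 10940 m/s.
Δv = v_esc − v_c = 3204 m/s = 3.204 km/s.

Δv ≈ 3.20 km/s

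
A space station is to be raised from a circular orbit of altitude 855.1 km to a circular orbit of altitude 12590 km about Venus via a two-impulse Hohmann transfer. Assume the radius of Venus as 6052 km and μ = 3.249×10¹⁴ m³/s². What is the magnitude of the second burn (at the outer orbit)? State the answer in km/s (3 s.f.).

r₁ = 6052 + 855.1 = 6907.1 km = 6.9071×10⁶ m.
r₂ = 6052 + 12590 = 18642 km = 1.8642×10⁷ m.
Transfer ellipse a_t = (r₁ + r₂)/2 = 1.277×10⁷ m.
At r₁: circular v_c1 = √(μ/r₁) = 6858 m/s; transfer-periapsis v_p = √[μ(2/r₁ − 1/a_t)] = 8285 m/s.
At r₂: circular v_c2 = √(μ/r₂) = 4175 m/s; transfer-apoapsis v_a = √[μ(2/r₂ − 1/a_t)] = 3070 m/s.
Δv₂ = v_c2 − v_a = 1105 m/s.
= 1.105 km/s.

Δv ≈ 1.10 km/s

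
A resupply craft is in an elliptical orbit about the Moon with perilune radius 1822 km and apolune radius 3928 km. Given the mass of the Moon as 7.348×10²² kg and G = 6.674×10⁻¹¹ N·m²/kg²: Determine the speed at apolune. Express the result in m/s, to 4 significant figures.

v ≈ 889.5 m/s

μ = GM = 6.674×10⁻¹¹ × 7.348×10²² = 4.904×10¹² m³/s².
Semi-major axis a = (r_p + r_a)/2 = 2875.0 km = 2.875×10⁶ m.
Vis-viva: v² = μ(2/r − 1/a) = 4.904×10¹² × (5.092×10⁻⁷ − 3.478×10⁻⁷) = 7.912×10⁵ m²/s².
v = 889.5 m/s.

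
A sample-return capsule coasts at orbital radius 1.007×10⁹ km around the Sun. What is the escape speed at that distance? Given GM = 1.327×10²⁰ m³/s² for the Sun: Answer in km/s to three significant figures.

v_esc ≈ 16.2 km/s

r = 1.007×10⁹ km = 1.007×10¹² m.
Escape speed v_esc = √(2μ/r) = √(2 × 1.327×10²⁰ / 1.007×10¹²) = √(2.636×10⁸) = 16230 m/s.
= 16.23 km/s.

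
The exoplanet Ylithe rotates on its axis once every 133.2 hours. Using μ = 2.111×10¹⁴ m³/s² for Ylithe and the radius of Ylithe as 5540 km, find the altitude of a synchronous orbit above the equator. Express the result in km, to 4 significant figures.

T = 133.2 hours = 4.795×10⁵ s.
A synchronous orbit has period T, so by Kepler's third law a = (μT²/4π²)^(1/3).
μT²/4π² = 2.111×10¹⁴ × (4.795×10⁵)² / 39.48 = 1.230×10²⁴ m³.
a = 1.071×10⁸ m = 1.0713×10⁵ km.
Altitude h = a − R = 1.0713×10⁵ − 5540 = 1.0159×10⁵ km.

h_sync ≈ 1.016×10⁵ km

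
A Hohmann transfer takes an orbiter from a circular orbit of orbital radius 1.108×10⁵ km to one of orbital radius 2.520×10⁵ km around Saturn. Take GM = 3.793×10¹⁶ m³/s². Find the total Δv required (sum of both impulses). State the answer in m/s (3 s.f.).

Δv_total ≈ 5990 m/s

r₁ = 1.108×10⁵ km = 1.108×10⁸ m.
r₂ = 2.520×10⁵ km = 2.520×10⁸ m.
Transfer ellipse a_t = (r₁ + r₂)/2 = 1.814×10⁸ m.
At r₁: circular v_c1 = √(μ/r₁) = 18500 m/s; transfer-perikrone v_p = √[μ(2/r₁ − 1/a_t)] = 21810 m/s.
Δv₁ = v_p − v_c1 = 3305 m/s.
At r₂: circular v_c2 = √(μ/r₂) = 12270 m/s; transfer-apokrone v_a = √[μ(2/r₂ − 1/a_t)] = 9588 m/s.
Δv₂ = v_c2 − v_a = 2680 m/s.
Total Δv = Δv₁ + Δv₂ = 5985 m/s.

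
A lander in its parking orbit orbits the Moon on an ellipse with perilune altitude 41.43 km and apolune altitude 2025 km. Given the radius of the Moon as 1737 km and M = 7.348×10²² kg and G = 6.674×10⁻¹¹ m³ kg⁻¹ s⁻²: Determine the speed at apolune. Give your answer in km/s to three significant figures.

v ≈ 0.915 km/s

μ = GM = 6.674×10⁻¹¹ × 7.348×10²² = 4.904×10¹² m³/s².
r_p = 1737 + 41.43 = 1778.4 km = 1.7784×10⁶ m.
r_a = 1737 + 2025 = 3762.0 km = 3.7620×10⁶ m.
Semi-major axis a = (r_p + r_a)/2 = 2770.2 km = 2.770×10⁶ m.
Vis-viva: v² = μ(2/r − 1/a) = 4.904×10¹² × (5.316×10⁻⁷ − 3.610×10⁻⁷) = 8.369×10⁵ m²/s².
v = 914.8 m/s = 0.9148 km/s.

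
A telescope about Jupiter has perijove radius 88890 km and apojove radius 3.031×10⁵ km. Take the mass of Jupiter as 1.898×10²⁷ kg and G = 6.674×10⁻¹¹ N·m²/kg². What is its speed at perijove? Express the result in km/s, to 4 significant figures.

v ≈ 46.94 km/s

μ = GM = 6.674×10⁻¹¹ × 1.898×10²⁷ = 1.267×10¹⁷ m³/s².
Semi-major axis a = (r_p + r_a)/2 = 1.9600×10⁵ km = 1.960×10⁸ m.
Vis-viva: v² = μ(2/r − 1/a) = 1.267×10¹⁷ × (2.250×10⁻⁸ − 5.102×10⁻⁹) = 2.204×10⁹ m²/s².
v = 46940 m/s = 46.94 km/s.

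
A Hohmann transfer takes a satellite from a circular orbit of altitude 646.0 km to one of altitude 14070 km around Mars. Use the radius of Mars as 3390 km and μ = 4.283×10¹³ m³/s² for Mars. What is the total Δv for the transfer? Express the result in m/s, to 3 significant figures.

Δv_total ≈ 1500 m/s

r₁ = 3390 + 646.0 = 4036.0 km = 4.0360×10⁶ m.
r₂ = 3390 + 14070 = 17460 km = 1.7460×10⁷ m.
Transfer ellipse a_t = (r₁ + r₂)/2 = 1.075×10⁷ m.
At r₁: circular v_c1 = √(μ/r₁) = 3258 m/s; transfer-periapsis v_p = √[μ(2/r₁ − 1/a_t)] = 4152 m/s.
Δv₁ = v_p − v_c1 = 894.4 m/s.
At r₂: circular v_c2 = √(μ/r₂) = 1566 m/s; transfer-apoapsis v_a = √[μ(2/r₂ − 1/a_t)] = 959.8 m/s.
Δv₂ = v_c2 − v_a = 606.5 m/s.
Total Δv = Δv₁ + Δv₂ = 1501 m/s.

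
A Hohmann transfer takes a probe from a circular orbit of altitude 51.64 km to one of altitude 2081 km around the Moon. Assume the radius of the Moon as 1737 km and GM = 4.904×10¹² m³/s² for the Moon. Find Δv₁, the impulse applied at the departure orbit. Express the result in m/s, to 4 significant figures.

Δv ≈ 276.6 m/s

r₁ = 1737 + 51.64 = 1788.6 km = 1.7886×10⁶ m.
r₂ = 1737 + 2081 = 3818.0 km = 3.8180×10⁶ m.
Transfer ellipse a_t = (r₁ + r₂)/2 = 2.803×10⁶ m.
At r₁: circular v_c1 = √(μ/r₁) = 1656 m/s; transfer-perilune v_p = √[μ(2/r₁ − 1/a_t)] = 1932 m/s.
Δv₁ = v_p − v_c1 = 276.6 m/s.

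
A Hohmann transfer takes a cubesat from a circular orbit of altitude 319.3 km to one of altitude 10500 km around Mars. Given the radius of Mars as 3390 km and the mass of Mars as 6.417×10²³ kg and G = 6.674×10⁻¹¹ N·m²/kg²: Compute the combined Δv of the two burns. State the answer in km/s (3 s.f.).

Δv_total ≈ 1.49 km/s

μ = GM = 6.674×10⁻¹¹ × 6.417×10²³ = 4.283×10¹³ m³/s².
r₁ = 3390 + 319.3 = 3709.3 km = 3.7093×10⁶ m.
r₂ = 3390 + 10500 = 13890 km = 1.3890×10⁷ m.
Transfer ellipse a_t = (r₁ + r₂)/2 = 8.800×10⁶ m.
At r₁: circular v_c1 = √(μ/r₁) = 3398 m/s; transfer-periapsis v_p = √[μ(2/r₁ − 1/a_t)] = 4269 m/s.
Δv₁ = v_p − v_c1 = 871.1 m/s.
At r₂: circular v_c2 = √(μ/r₂) = 1756 m/s; transfer-apoapsis v_a = √[μ(2/r₂ − 1/a_t)] = 1140 m/s.
Δv₂ = v_c2 − v_a = 615.9 m/s.
Total Δv = Δv₁ + Δv₂ = 1487 m/s = 1.487 km/s.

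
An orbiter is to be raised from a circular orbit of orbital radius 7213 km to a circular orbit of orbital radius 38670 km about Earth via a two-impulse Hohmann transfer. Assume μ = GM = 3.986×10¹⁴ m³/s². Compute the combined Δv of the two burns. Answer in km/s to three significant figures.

r₁ = 7213 km = 7.213×10⁶ m.
r₂ = 38670 km = 3.867×10⁷ m.
Transfer ellipse a_t = (r₁ + r₂)/2 = 2.294×10⁷ m.
At r₁: circular v_c1 = √(μ/r₁) = 7434 m/s; transfer-perigee v_p = √[μ(2/r₁ − 1/a_t)] = 9651 m/s.
Δv₁ = v_p − v_c1 = 2218 m/s.
At r₂: circular v_c2 = √(μ/r₂) = 3211 m/s; transfer-apogee v_a = √[μ(2/r₂ − 1/a_t)] = 1800 m/s.
Δv₂ = v_c2 − v_a = 1410 m/s.
Total Δv = Δv₁ + Δv₂ = 3628 m/s = 3.628 km/s.

Δv_total ≈ 3.63 km/s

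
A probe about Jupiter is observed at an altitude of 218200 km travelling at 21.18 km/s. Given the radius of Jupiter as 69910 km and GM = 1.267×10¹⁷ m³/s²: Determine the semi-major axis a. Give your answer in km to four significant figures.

r = 69910 + 218200 = 2.8811×10⁵ km = 2.881×10⁸ m.
Specific orbital energy ε = v²/2 − μ/r = (21180)²/2 − 1.267×10¹⁷/2.881×10⁸ = -2.155×10⁸ J/kg.
Since ε = −μ/(2a), a = −μ/(2ε) = 2.940×10⁸ m = 2.9401×10⁵ km.

a ≈ 2.940×10⁵ km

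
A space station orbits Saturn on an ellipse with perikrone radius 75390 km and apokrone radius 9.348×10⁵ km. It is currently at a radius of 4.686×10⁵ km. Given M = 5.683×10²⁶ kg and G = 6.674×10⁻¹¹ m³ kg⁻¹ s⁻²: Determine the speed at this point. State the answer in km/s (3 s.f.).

v ≈ 9.32 km/s

μ = GM = 6.674×10⁻¹¹ × 5.683×10²⁶ = 3.793×10¹⁶ m³/s².
Semi-major axis a = (r_p + r_a)/2 = 5.0510×10⁵ km = 5.051×10⁸ m.
Vis-viva: v² = μ(2/r − 1/a) = 3.793×10¹⁶ × (4.268×10⁻⁹ − 1.980×10⁻⁹) = 8.679×10⁷ m²/s².
v = 9316 m/s = 9.316 km/s.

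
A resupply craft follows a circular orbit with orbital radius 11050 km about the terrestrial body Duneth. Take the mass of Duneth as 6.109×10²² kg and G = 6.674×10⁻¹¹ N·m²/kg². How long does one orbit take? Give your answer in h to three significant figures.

T ≈ 31.7 h

μ = GM = 6.674×10⁻¹¹ × 6.109×10²² = 4.077×10¹² m³/s².
r = 11050 km = 1.105×10⁷ m.
Kepler's third law: T = 2π√(r³/μ) = 2π√((1.105×10⁷)³ / 4.077×10¹²).
r³/μ = 3.309×10⁸ s², so T = 2π × 1.819×10⁴ = 1.143×10⁵ s.
Converting: 1.143×10⁵ s ÷ 3600 = 31.75 h.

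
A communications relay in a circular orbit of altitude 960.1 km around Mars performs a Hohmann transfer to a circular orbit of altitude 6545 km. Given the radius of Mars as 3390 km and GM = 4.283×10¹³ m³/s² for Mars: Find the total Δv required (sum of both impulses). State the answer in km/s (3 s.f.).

Δv_total ≈ 1.02 km/s

r₁ = 3390 + 960.1 = 4350.1 km = 4.3501×10⁶ m.
r₂ = 3390 + 6545 = 9935.0 km = 9.9350×10⁶ m.
Transfer ellipse a_t = (r₁ + r₂)/2 = 7.143×10⁶ m.
At r₁: circular v_c1 = √(μ/r₁) = 3138 m/s; transfer-periapsis v_p = √[μ(2/r₁ − 1/a_t)] = 3701 m/s.
Δv₁ = v_p − v_c1 = 562.9 m/s.
At r₂: circular v_c2 = √(μ/r₂) = 2076 m/s; transfer-apoapsis v_a = √[μ(2/r₂ − 1/a_t)] = 1620 m/s.
Δv₂ = v_c2 − v_a = 455.9 m/s.
Total Δv = Δv₁ + Δv₂ = 1019 m/s = 1.019 km/s.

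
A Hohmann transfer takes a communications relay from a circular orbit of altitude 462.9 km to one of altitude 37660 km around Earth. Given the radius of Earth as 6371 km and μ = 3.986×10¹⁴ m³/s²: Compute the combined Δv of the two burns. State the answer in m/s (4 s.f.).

Δv_total ≈ 3861 m/s

r₁ = 6371 + 462.9 = 6833.9 km = 6.8339×10⁶ m.
r₂ = 6371 + 37660 = 44031 km = 4.4031×10⁷ m.
Transfer ellipse a_t = (r₁ + r₂)/2 = 2.543×10⁷ m.
At r₁: circular v_c1 = √(μ/r₁) = 7637 m/s; transfer-perigee v_p = √[μ(2/r₁ − 1/a_t)] = 10050 m/s.
Δv₁ = v_p − v_c1 = 2412 m/s.
At r₂: circular v_c2 = √(μ/r₂) = 3009 m/s; transfer-apogee v_a = √[μ(2/r₂ − 1/a_t)] = 1560 m/s.
Δv₂ = v_c2 − v_a = 1449 m/s.
Total Δv = Δv₁ + Δv₂ = 3861 m/s.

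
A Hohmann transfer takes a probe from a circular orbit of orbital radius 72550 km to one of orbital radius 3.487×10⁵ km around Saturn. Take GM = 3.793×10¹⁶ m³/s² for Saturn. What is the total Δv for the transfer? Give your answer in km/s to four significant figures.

Δv_total ≈ 10.86 km/s

r₁ = 72550 km = 7.255×10⁷ m.
r₂ = 3.487×10⁵ km = 3.487×10⁸ m.
Transfer ellipse a_t = (r₁ + r₂)/2 = 2.106×10⁸ m.
At r₁: circular v_c1 = √(μ/r₁) = 22870 m/s; transfer-perikrone v_p = √[μ(2/r₁ − 1/a_t)] = 29420 m/s.
Δv₁ = v_p − v_c1 = 6555 m/s.
At r₂: circular v_c2 = √(μ/r₂) = 10430 m/s; transfer-apokrone v_a = √[μ(2/r₂ − 1/a_t)] = 6121 m/s.
Δv₂ = v_c2 − v_a = 4308 m/s.
Total Δv = Δv₁ + Δv₂ = 10860 m/s = 10.86 km/s.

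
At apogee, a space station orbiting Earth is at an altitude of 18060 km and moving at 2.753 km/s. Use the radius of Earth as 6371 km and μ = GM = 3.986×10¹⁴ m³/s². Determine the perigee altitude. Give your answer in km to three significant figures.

perigee altitude ≈ 1020 km

r_a = 6371 + 18060 = 24431 km = 2.443×10⁷ m.
Specific energy ε = v²/2 − μ/r = -1.253×10⁷ J/kg, so a = −μ/(2ε) = 1.591×10⁷ m.
The apsides satisfy r_p + r_a = 2a, so the perigee radius is 2a − r_a = 7.391×10⁶ m = 7391.2 km.
Perigee altitude = 7391.2 − 6371 = 1020.2 km.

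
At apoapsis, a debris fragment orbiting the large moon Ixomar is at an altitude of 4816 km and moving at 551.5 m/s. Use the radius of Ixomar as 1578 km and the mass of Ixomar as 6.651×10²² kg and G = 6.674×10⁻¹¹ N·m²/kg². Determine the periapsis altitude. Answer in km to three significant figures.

μ = GM = 6.674×10⁻¹¹ × 6.651×10²² = 4.439×10¹² m³/s².
r_a = 1578 + 4816 = 6394.0 km = 6.394×10⁶ m.
Specific energy ε = v²/2 − μ/r = -5.421×10⁵ J/kg, so a = −μ/(2ε) = 4.094×10⁶ m.
The apsides satisfy r_p + r_a = 2a, so the periapsis radius is 2a − r_a = 1.794×10⁶ m = 1793.6 km.
Periapsis altitude = 1793.6 − 1578 = 215.56 km.

periapsis altitude ≈ 216 km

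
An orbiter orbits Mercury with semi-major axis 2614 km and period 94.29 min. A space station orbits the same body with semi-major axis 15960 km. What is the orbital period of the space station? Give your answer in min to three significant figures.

T₂ ≈ 1420 min

Kepler's third law: T² ∝ a³, so T₂ = T₁ (a₂/a₁)^(3/2).
a₂/a₁ = 6.106, (a₂/a₁)^(3/2) = 15.09.
T₂ = 94.29 × 15.09 = 1423 min.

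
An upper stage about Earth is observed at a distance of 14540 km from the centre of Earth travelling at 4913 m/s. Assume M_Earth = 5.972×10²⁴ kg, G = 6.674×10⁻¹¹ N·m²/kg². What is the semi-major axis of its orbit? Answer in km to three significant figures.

a ≈ 13000 km

μ = GM = 6.674×10⁻¹¹ × 5.972×10²⁴ = 3.986×10¹⁴ m³/s².
r = 1.454×10⁷ m.
Vis-viva rearranged: 1/a = 2/r − v²/μ = 1.376×10⁻⁷ − 6.056×10⁻⁸ = 7.699×10⁻⁸ m⁻¹.
a = 1.299×10⁷ m = 12988 km.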